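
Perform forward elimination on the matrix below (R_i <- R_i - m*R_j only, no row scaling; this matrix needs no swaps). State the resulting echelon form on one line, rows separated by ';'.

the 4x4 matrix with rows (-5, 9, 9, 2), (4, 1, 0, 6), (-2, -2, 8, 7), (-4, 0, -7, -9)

Forward elimination:
R2 <- R2 - (-4/5)*R1:  [    0  41/5  36/5  38/5 ]
R3 <- R3 - (2/5)*R1:  [     0  -28/5   22/5   31/5 ]
R4 <- R4 - (4/5)*R1:  [     0  -36/5  -71/5  -53/5 ]
R3 <- R3 - (-28/41)*R2:  [      0       0  382/41  467/41 ]
R4 <- R4 - (-36/41)*R2:  [       0        0  -323/41  -161/41 ]
R4 <- R4 - (-323/382)*R3:  [        0         0         0  2179/382 ]
Row echelon form:
[ -5     9       9         2 ]
[  0  41/5    36/5      38/5 ]
[  0     0  382/41    467/41 ]
[  0     0       0  2179/382 ]

REF = [-5 9 9 2; 0 41/5 36/5 38/5; 0 0 382/41 467/41; 0 0 0 2179/382]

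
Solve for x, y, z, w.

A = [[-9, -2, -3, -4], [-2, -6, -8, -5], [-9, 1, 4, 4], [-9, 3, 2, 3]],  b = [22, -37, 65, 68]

Forward elimination on [A|b]:
R2 <- R2 - (2/9)*R1:  [      0   -50/9   -22/3   -37/9  -377/9 ]
R3 <- R3 - (1)*R1:  [  0   3   7   8  43 ]
R4 <- R4 - (1)*R1:  [  0   5   5   7  46 ]
R3 <- R3 - (-27/50)*R2:  [       0        0    76/25   289/50  1019/50 ]
R4 <- R4 - (-9/10)*R2:  [     0      0   -8/5  33/10  83/10 ]
R4 <- R4 - (-10/19)*R3:  [      0       0       0  241/38  723/38 ]
Row echelon form:
[ -9     -2     -3      -4  |       22 ]
[  0  -50/9  -22/3   -37/9  |   -377/9 ]
[  0      0  76/25  289/50  |  1019/50 ]
[  0      0      0  241/38  |   723/38 ]
Back-substitution:
w = (723/38) / (241/38) = 3
z = (1019/50 - (289/50)*(3)) / (76/25) = 1
y = (-377/9 - (-22/3)*(1) - (-37/9)*(3)) / (-50/9) = 4
x = (22 - (-2)*(4) - (-3)*(1) - (-4)*(3)) / -9 = -5

(-5, 4, 1, 3)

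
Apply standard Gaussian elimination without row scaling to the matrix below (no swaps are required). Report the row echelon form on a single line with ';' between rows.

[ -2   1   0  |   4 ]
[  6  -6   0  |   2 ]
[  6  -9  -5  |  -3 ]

REF = [-2 1 0 4; 0 -3 0 14; 0 0 -5 -19]

Forward elimination:
R2 <- R2 - (-3)*R1:  [  0  -3   0  14 ]
R3 <- R3 - (-3)*R1:  [  0  -6  -5   9 ]
R3 <- R3 - (2)*R2:  [   0    0   -5  -19 ]
Row echelon form:
[ -2   1   0  |    4 ]
[  0  -3   0  |   14 ]
[  0   0  -5  |  -19 ]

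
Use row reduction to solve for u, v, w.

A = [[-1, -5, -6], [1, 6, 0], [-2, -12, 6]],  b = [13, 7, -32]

Forward elimination on [A|b]:
R2 <- R2 - (-1)*R1:  [  0   1  -6  20 ]
R3 <- R3 - (2)*R1:  [   0   -2   18  -58 ]
R3 <- R3 - (-2)*R2:  [   0    0    6  -18 ]
Row echelon form:
[ -1  -5  -6  |   13 ]
[  0   1  -6  |   20 ]
[  0   0   6  |  -18 ]
Back-substitution:
w = (-18) / 6 = -3
v = (20 - (-6)*(-3)) / 1 = 2
u = (13 - (-5)*(2) - (-6)*(-3)) / -1 = -5

(-5, 2, -3)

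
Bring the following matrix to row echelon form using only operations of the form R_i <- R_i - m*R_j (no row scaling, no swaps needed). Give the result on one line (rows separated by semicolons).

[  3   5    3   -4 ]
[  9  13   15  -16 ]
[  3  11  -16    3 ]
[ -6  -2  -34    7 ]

Forward elimination:
R2 <- R2 - (3)*R1:  [  0  -2   6  -4 ]
R3 <- R3 - (1)*R1:  [   0    6  -19    7 ]
R4 <- R4 - (-2)*R1:  [   0    8  -28   -1 ]
R3 <- R3 - (-3)*R2:  [  0   0  -1  -5 ]
R4 <- R4 - (-4)*R2:  [   0    0   -4  -17 ]
R4 <- R4 - (4)*R3:  [ 0  0  0  3 ]
Row echelon form:
[ 3   5   3  -4 ]
[ 0  -2   6  -4 ]
[ 0   0  -1  -5 ]
[ 0   0   0   3 ]

REF = [3 5 3 -4; 0 -2 6 -4; 0 0 -1 -5; 0 0 0 3]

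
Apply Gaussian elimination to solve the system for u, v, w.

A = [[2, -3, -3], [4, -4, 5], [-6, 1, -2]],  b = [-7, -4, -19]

Forward elimination on [A|b]:
R2 <- R2 - (2)*R1:  [  0   2  11  10 ]
R3 <- R3 - (-3)*R1:  [   0   -8  -11  -40 ]
R3 <- R3 - (-4)*R2:  [  0   0  33   0 ]
Row echelon form:
[ 2  -3  -3  |  -7 ]
[ 0   2  11  |  10 ]
[ 0   0  33  |   0 ]
Back-substitution:
w = (0) / 33 = 0
v = (10 - (11)*(0)) / 2 = 5
u = (-7 - (-3)*(5) - (-3)*(0)) / 2 = 4

(4, 5, 0)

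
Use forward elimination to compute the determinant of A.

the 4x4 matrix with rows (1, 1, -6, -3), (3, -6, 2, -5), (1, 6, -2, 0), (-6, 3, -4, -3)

Forward elimination:
R2 <- R2 - (3)*R1:  [  0  -9  20   4 ]
R3 <- R3 - (1)*R1:  [ 0  5  4  3 ]
R4 <- R4 - (-6)*R1:  [   0    9  -40  -21 ]
R3 <- R3 - (-5/9)*R2:  [     0      0  136/9   47/9 ]
R4 <- R4 - (-1)*R2:  [   0    0  -20  -17 ]
R4 <- R4 - (-45/34)*R3:  [       0        0        0  -343/34 ]
Upper-triangular form:
[ 1   1     -6       -3 ]
[ 0  -9     20        4 ]
[ 0   0  136/9     47/9 ]
[ 0   0      0  -343/34 ]
det(A) = (-1)^0 * (1) * (-9) * (136/9) * (-343/34) = 1372  (0 row swaps -> sign +1)

det(A) = 1372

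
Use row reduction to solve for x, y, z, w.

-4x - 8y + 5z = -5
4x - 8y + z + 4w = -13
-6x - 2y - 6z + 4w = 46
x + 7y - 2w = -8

Forward elimination on [A|b]:
R2 <- R2 - (-1)*R1:  [   0  -16    6    4  -18 ]
R3 <- R3 - (3/2)*R1:  [     0     10  -27/2      4  107/2 ]
R4 <- R4 - (-1/4)*R1:  [     0      5    5/4     -2  -37/4 ]
R3 <- R3 - (-5/8)*R2:  [     0      0  -39/4   13/2  169/4 ]
R4 <- R4 - (-5/16)*R2:  [      0       0    25/8    -3/4  -119/8 ]
R4 <- R4 - (-25/78)*R3:  [    0     0     0   4/3  -4/3 ]
Row echelon form:
[ -4   -8      5     0  |     -5 ]
[  0  -16      6     4  |    -18 ]
[  0    0  -39/4  13/2  |  169/4 ]
[  0    0      0   4/3  |   -4/3 ]
Back-substitution:
w = (-4/3) / (4/3) = -1
z = (169/4 - (13/2)*(-1)) / (-39/4) = -5
y = (-18 - (6)*(-5) - (4)*(-1)) / -16 = -1
x = (-5 - (-8)*(-1) - (5)*(-5)) / -4 = -3

(-3, -1, -5, -1)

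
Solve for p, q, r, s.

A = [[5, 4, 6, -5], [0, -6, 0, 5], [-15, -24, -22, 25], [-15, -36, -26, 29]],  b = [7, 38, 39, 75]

Forward elimination on [A|b]:
R3 <- R3 - (-3)*R1:  [   0  -12   -4   10   60 ]
R4 <- R4 - (-3)*R1:  [   0  -24   -8   14   96 ]
R3 <- R3 - (2)*R2:  [   0    0   -4    0  -16 ]
R4 <- R4 - (4)*R2:  [   0    0   -8   -6  -56 ]
R4 <- R4 - (2)*R3:  [   0    0    0   -6  -24 ]
Row echelon form:
[ 5   4   6  -5  |    7 ]
[ 0  -6   0   5  |   38 ]
[ 0   0  -4   0  |  -16 ]
[ 0   0   0  -6  |  -24 ]
Back-substitution:
s = (-24) / -6 = 4
r = (-16) / -4 = 4
q = (38 - (5)*(4)) / -6 = -3
p = (7 - (4)*(-3) - (6)*(4) - (-5)*(4)) / 5 = 3

(3, -3, 4, 4)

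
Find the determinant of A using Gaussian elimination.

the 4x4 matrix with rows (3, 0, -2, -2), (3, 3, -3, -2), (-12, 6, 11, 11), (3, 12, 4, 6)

det(A) = 90

Forward elimination:
R2 <- R2 - (1)*R1:  [  0   3  -1   0 ]
R3 <- R3 - (-4)*R1:  [ 0  6  3  3 ]
R4 <- R4 - (1)*R1:  [  0  12   6   8 ]
R3 <- R3 - (2)*R2:  [ 0  0  5  3 ]
R4 <- R4 - (4)*R2:  [  0   0  10   8 ]
R4 <- R4 - (2)*R3:  [ 0  0  0  2 ]
Upper-triangular form:
[ 3  0  -2  -2 ]
[ 0  3  -1   0 ]
[ 0  0   5   3 ]
[ 0  0   0   2 ]
det(A) = (-1)^0 * (3) * (3) * (5) * (2) = 90  (0 row swaps -> sign +1)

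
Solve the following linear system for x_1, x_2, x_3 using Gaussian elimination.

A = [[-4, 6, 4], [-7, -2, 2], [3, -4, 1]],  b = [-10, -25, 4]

(3, 1, -1)

Forward elimination on [A|b]:
R2 <- R2 - (7/4)*R1:  [     0  -25/2     -5  -15/2 ]
R3 <- R3 - (-3/4)*R1:  [    0   1/2     4  -7/2 ]
R3 <- R3 - (-1/25)*R2:  [     0      0   19/5  -19/5 ]
Row echelon form:
[ -4      6     4  |    -10 ]
[  0  -25/2    -5  |  -15/2 ]
[  0      0  19/5  |  -19/5 ]
Back-substitution:
x_3 = (-19/5) / (19/5) = -1
x_2 = (-15/2 - (-5)*(-1)) / (-25/2) = 1
x_1 = (-10 - (6)*(1) - (4)*(-1)) / -4 = 3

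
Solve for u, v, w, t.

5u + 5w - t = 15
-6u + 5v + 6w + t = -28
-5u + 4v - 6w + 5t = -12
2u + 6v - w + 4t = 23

Forward elimination on [A|b]:
R2 <- R2 - (-6/5)*R1:  [    0     5    12  -1/5   -10 ]
R3 <- R3 - (-1)*R1:  [  0   4  -1   4   3 ]
R4 <- R4 - (2/5)*R1:  [    0     6    -3  22/5    17 ]
R3 <- R3 - (4/5)*R2:  [      0       0   -53/5  104/25      11 ]
R4 <- R4 - (6/5)*R2:  [      0       0   -87/5  116/25      29 ]
R4 <- R4 - (87/53)*R3:  [       0        0        0  -116/53   580/53 ]
Row echelon form:
[ 5  0      5       -1  |      15 ]
[ 0  5     12     -1/5  |     -10 ]
[ 0  0  -53/5   104/25  |      11 ]
[ 0  0      0  -116/53  |  580/53 ]
Back-substitution:
t = (580/53) / (-116/53) = -5
w = (11 - (104/25)*(-5)) / (-53/5) = -3
v = (-10 - (12)*(-3) - (-1/5)*(-5)) / 5 = 5
u = (15 - (5)*(-3) - (-1)*(-5)) / 5 = 5

(5, 5, -3, -5)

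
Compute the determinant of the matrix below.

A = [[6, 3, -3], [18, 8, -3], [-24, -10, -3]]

Forward elimination:
R2 <- R2 - (3)*R1:  [  0  -1   6 ]
R3 <- R3 - (-4)*R1:  [   0    2  -15 ]
R3 <- R3 - (-2)*R2:  [  0   0  -3 ]
Upper-triangular form:
[ 6   3  -3 ]
[ 0  -1   6 ]
[ 0   0  -3 ]
det(A) = (-1)^0 * (6) * (-1) * (-3) = 18  (0 row swaps -> sign +1)

det(A) = 18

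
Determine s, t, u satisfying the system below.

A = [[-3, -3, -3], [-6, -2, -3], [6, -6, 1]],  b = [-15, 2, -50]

Forward elimination on [A|b]:
R2 <- R2 - (2)*R1:  [  0   4   3  32 ]
R3 <- R3 - (-2)*R1:  [   0  -12   -5  -80 ]
R3 <- R3 - (-3)*R2:  [  0   0   4  16 ]
Row echelon form:
[ -3  -3  -3  |  -15 ]
[  0   4   3  |   32 ]
[  0   0   4  |   16 ]
Back-substitution:
u = (16) / 4 = 4
t = (32 - (3)*(4)) / 4 = 5
s = (-15 - (-3)*(5) - (-3)*(4)) / -3 = -4

(-4, 5, 4)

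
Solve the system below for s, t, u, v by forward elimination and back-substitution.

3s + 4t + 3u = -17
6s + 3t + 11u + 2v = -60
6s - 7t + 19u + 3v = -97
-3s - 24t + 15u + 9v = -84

(-4, 1, -3, -3)

Forward elimination on [A|b]:
R2 <- R2 - (2)*R1:  [   0   -5    5    2  -26 ]
R3 <- R3 - (2)*R1:  [   0  -15   13    3  -63 ]
R4 <- R4 - (-1)*R1:  [    0   -20    18     9  -101 ]
R3 <- R3 - (3)*R2:  [  0   0  -2  -3  15 ]
R4 <- R4 - (4)*R2:  [  0   0  -2   1   3 ]
R4 <- R4 - (1)*R3:  [   0    0    0    4  -12 ]
Row echelon form:
[ 3   4   3   0  |  -17 ]
[ 0  -5   5   2  |  -26 ]
[ 0   0  -2  -3  |   15 ]
[ 0   0   0   4  |  -12 ]
Back-substitution:
v = (-12) / 4 = -3
u = (15 - (-3)*(-3)) / -2 = -3
t = (-26 - (5)*(-3) - (2)*(-3)) / -5 = 1
s = (-17 - (4)*(1) - (3)*(-3)) / 3 = -4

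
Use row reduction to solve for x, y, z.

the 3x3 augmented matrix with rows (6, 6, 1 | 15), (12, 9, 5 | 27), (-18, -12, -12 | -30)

(5, -2, -3)

Forward elimination on [A|b]:
R2 <- R2 - (2)*R1:  [  0  -3   3  -3 ]
R3 <- R3 - (-3)*R1:  [  0   6  -9  15 ]
R3 <- R3 - (-2)*R2:  [  0   0  -3   9 ]
Row echelon form:
[ 6   6   1  |  15 ]
[ 0  -3   3  |  -3 ]
[ 0   0  -3  |   9 ]
Back-substitution:
z = (9) / -3 = -3
y = (-3 - (3)*(-3)) / -3 = -2
x = (15 - (6)*(-2) - (1)*(-3)) / 6 = 5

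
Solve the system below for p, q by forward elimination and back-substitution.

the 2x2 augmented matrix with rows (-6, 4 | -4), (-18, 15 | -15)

Forward elimination on [A|b]:
R2 <- R2 - (3)*R1:  [  0   3  -3 ]
Row echelon form:
[ -6  4  |  -4 ]
[  0  3  |  -3 ]
Back-substitution:
q = (-3) / 3 = -1
p = (-4 - (4)*(-1)) / -6 = 0

(0, -1)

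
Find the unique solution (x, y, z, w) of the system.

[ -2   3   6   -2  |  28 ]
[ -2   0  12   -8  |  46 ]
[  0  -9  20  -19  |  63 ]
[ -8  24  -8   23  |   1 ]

(5, 4, 4, -1)

Forward elimination on [A|b]:
R2 <- R2 - (1)*R1:  [  0  -3   6  -6  18 ]
R4 <- R4 - (4)*R1:  [    0    12   -32    31  -111 ]
R3 <- R3 - (3)*R2:  [  0   0   2  -1   9 ]
R4 <- R4 - (-4)*R2:  [   0    0   -8    7  -39 ]
R4 <- R4 - (-4)*R3:  [  0   0   0   3  -3 ]
Row echelon form:
[ -2   3  6  -2  |  28 ]
[  0  -3  6  -6  |  18 ]
[  0   0  2  -1  |   9 ]
[  0   0  0   3  |  -3 ]
Back-substitution:
w = (-3) / 3 = -1
z = (9 - (-1)*(-1)) / 2 = 4
y = (18 - (6)*(4) - (-6)*(-1)) / -3 = 4
x = (28 - (3)*(4) - (6)*(4) - (-2)*(-1)) / -2 = 5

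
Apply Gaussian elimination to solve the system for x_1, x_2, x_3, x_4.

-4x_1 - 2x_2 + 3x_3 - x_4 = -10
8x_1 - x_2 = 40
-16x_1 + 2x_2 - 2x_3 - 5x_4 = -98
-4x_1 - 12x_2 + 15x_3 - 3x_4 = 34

(5, 0, 4, 2)

Forward elimination on [A|b]:
R2 <- R2 - (-2)*R1:  [  0  -5   6  -2  20 ]
R3 <- R3 - (4)*R1:  [   0   10  -14   -1  -58 ]
R4 <- R4 - (1)*R1:  [   0  -10   12   -2   44 ]
R3 <- R3 - (-2)*R2:  [   0    0   -2   -5  -18 ]
R4 <- R4 - (2)*R2:  [ 0  0  0  2  4 ]
Row echelon form:
[ -4  -2   3  -1  |  -10 ]
[  0  -5   6  -2  |   20 ]
[  0   0  -2  -5  |  -18 ]
[  0   0   0   2  |    4 ]
Back-substitution:
x_4 = (4) / 2 = 2
x_3 = (-18 - (-5)*(2)) / -2 = 4
x_2 = (20 - (6)*(4) - (-2)*(2)) / -5 = 0
x_1 = (-10 - (-2)*(0) - (3)*(4) - (-1)*(2)) / -4 = 5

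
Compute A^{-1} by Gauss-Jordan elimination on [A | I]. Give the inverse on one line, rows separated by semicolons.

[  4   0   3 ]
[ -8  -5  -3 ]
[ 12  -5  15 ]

inverse = [3/2 1/4 -1/4; -7/5 -2/5 1/5; -5/3 -1/3 1/3]

Gauss-Jordan on [A | I]:
R1 <- (1/4)*R1:  [   1    0  3/4  |  1/4    0    0 ]
R2 <- R2 - (-8)*R1:  [  0  -5   3  |   2   1   0 ]
R3 <- R3 - (12)*R1:  [  0  -5   6  |  -3   0   1 ]
R2 <- (1/-5)*R2:  [    0     1  -3/5  |  -2/5  -1/5     0 ]
R3 <- R3 - (-5)*R2:  [  0   0   3  |  -5  -1   1 ]
R3 <- (1/3)*R3:  [    0     0     1  |  -5/3  -1/3   1/3 ]
R1 <- R1 - (3/4)*R3:  [    1     0     0  |   3/2   1/4  -1/4 ]
R2 <- R2 - (-3/5)*R3:  [    0     1     0  |  -7/5  -2/5   1/5 ]
Right block of [I | A^{-1}] is the inverse:
[  3/2   1/4  -1/4 ]
[ -7/5  -2/5   1/5 ]
[ -5/3  -1/3   1/3 ]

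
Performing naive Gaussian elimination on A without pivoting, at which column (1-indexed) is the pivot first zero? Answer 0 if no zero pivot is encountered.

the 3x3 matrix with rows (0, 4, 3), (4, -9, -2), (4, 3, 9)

Naive forward elimination:
Pivot entry (1,1) is zero but row 2 has 4 in column 1 -> naive elimination stops; a row interchange (e.g. R1 <-> R2) would be required here.

first zero-pivot column = 1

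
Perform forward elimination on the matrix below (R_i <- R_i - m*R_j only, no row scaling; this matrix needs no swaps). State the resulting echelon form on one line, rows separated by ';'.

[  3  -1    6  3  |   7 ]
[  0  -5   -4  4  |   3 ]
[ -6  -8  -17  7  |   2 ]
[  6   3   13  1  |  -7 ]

REF = [3 -1 6 3 7; 0 -5 -4 4 3; 0 0 3 5 10; 0 0 0 4 -8]

Forward elimination:
R3 <- R3 - (-2)*R1:  [   0  -10   -5   13   16 ]
R4 <- R4 - (2)*R1:  [   0    5    1   -5  -21 ]
R3 <- R3 - (2)*R2:  [  0   0   3   5  10 ]
R4 <- R4 - (-1)*R2:  [   0    0   -3   -1  -18 ]
R4 <- R4 - (-1)*R3:  [  0   0   0   4  -8 ]
Row echelon form:
[ 3  -1   6  3  |   7 ]
[ 0  -5  -4  4  |   3 ]
[ 0   0   3  5  |  10 ]
[ 0   0   0  4  |  -8 ]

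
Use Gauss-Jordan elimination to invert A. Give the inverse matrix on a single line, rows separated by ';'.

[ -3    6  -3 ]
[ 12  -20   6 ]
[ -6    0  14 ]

inverse = [35/3 7/2 1; 17/2 5/2 3/4; 5 3/2 1/2]

Gauss-Jordan on [A | I]:
R1 <- (1/-3)*R1:  [    1    -2     1  |  -1/3     0     0 ]
R2 <- R2 - (12)*R1:  [  0   4  -6  |   4   1   0 ]
R3 <- R3 - (-6)*R1:  [   0  -12   20  |   -2    0    1 ]
R2 <- (1/4)*R2:  [    0     1  -3/2  |     1   1/4     0 ]
R1 <- R1 - (-2)*R2:  [   1    0   -2  |  5/3  1/2    0 ]
R3 <- R3 - (-12)*R2:  [  0   0   2  |  10   3   1 ]
R3 <- (1/2)*R3:  [   0    0    1  |    5  3/2  1/2 ]
R1 <- R1 - (-2)*R3:  [    1     0     0  |  35/3   7/2     1 ]
R2 <- R2 - (-3/2)*R3:  [    0     1     0  |  17/2   5/2   3/4 ]
Right block of [I | A^{-1}] is the inverse:
[ 35/3  7/2    1 ]
[ 17/2  5/2  3/4 ]
[    5  3/2  1/2 ]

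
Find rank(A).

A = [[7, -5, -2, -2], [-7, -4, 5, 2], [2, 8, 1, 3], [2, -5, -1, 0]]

Row reduction:
R2 <- R2 - (-1)*R1:  [  0  -9   3   0 ]
R3 <- R3 - (2/7)*R1:  [    0  66/7  11/7  25/7 ]
R4 <- R4 - (2/7)*R1:  [     0  -25/7   -3/7    4/7 ]
R3 <- R3 - (-22/21)*R2:  [    0     0  33/7  25/7 ]
R4 <- R4 - (25/63)*R2:  [      0       0  -34/21     4/7 ]
R4 <- R4 - (-34/99)*R3:  [      0       0       0  178/99 ]
Row echelon form:
[ 7  -5    -2      -2 ]
[ 0  -9     3       0 ]
[ 0   0  33/7    25/7 ]
[ 0   0     0  178/99 ]
Nonzero rows / pivot columns: 4

rank(A) = 4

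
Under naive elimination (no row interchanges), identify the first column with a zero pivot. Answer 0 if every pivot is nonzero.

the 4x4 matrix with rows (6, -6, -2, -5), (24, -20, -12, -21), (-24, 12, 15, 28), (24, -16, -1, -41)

first zero-pivot column = 0

Naive forward elimination:
R2 <- R2 - (4)*R1:  [  0   4  -4  -1 ]
R3 <- R3 - (-4)*R1:  [   0  -12    7    8 ]
R4 <- R4 - (4)*R1:  [   0    8    7  -21 ]
R3 <- R3 - (-3)*R2:  [  0   0  -5   5 ]
R4 <- R4 - (2)*R2:  [   0    0   15  -19 ]
R4 <- R4 - (-3)*R3:  [  0   0   0  -4 ]
All pivots nonzero; naive elimination completes without hitting a zero pivot.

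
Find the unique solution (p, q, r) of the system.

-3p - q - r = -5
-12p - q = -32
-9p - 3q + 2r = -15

Forward elimination on [A|b]:
R2 <- R2 - (4)*R1:  [   0    3    4  -12 ]
R3 <- R3 - (3)*R1:  [ 0  0  5  0 ]
Row echelon form:
[ -3  -1  -1  |   -5 ]
[  0   3   4  |  -12 ]
[  0   0   5  |    0 ]
Back-substitution:
r = (0) / 5 = 0
q = (-12 - (4)*(0)) / 3 = -4
p = (-5 - (-1)*(-4) - (-1)*(0)) / -3 = 3

(3, -4, 0)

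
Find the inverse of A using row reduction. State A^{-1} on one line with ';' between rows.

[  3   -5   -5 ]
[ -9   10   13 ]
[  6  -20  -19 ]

inverse = [14/15 1/15 -1/5; -31/25 -9/25 2/25; 8/5 2/5 -1/5]

Gauss-Jordan on [A | I]:
R1 <- (1/3)*R1:  [    1  -5/3  -5/3  |   1/3     0     0 ]
R2 <- R2 - (-9)*R1:  [  0  -5  -2  |   3   1   0 ]
R3 <- R3 - (6)*R1:  [   0  -10   -9  |   -2    0    1 ]
R2 <- (1/-5)*R2:  [    0     1   2/5  |  -3/5  -1/5     0 ]
R1 <- R1 - (-5/3)*R2:  [    1     0    -1  |  -2/3  -1/3     0 ]
R3 <- R3 - (-10)*R2:  [  0   0  -5  |  -8  -2   1 ]
R3 <- (1/-5)*R3:  [    0     0     1  |   8/5   2/5  -1/5 ]
R1 <- R1 - (-1)*R3:  [     1      0      0  |  14/15   1/15   -1/5 ]
R2 <- R2 - (2/5)*R3:  [      0       1       0  |  -31/25   -9/25    2/25 ]
Right block of [I | A^{-1}] is the inverse:
[  14/15   1/15  -1/5 ]
[ -31/25  -9/25  2/25 ]
[    8/5    2/5  -1/5 ]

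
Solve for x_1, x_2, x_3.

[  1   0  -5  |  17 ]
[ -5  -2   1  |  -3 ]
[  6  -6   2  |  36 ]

Forward elimination on [A|b]:
R2 <- R2 - (-5)*R1:  [   0   -2  -24   82 ]
R3 <- R3 - (6)*R1:  [   0   -6   32  -66 ]
R3 <- R3 - (3)*R2:  [    0     0   104  -312 ]
Row echelon form:
[ 1   0   -5  |    17 ]
[ 0  -2  -24  |    82 ]
[ 0   0  104  |  -312 ]
Back-substitution:
x_3 = (-312) / 104 = -3
x_2 = (82 - (-24)*(-3)) / -2 = -5
x_1 = (17 - (-5)*(-3)) / 1 = 2

(2, -5, -3)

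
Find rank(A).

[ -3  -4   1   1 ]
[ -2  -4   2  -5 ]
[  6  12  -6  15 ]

rank(A) = 2

Row reduction:
R2 <- R2 - (2/3)*R1:  [     0   -4/3    4/3  -17/3 ]
R3 <- R3 - (-2)*R1:  [  0   4  -4  17 ]
R3 <- R3 - (-3)*R2:  [ 0  0  0  0 ]
Row echelon form:
[ -3    -4    1      1 ]
[  0  -4/3  4/3  -17/3 ]
[  0     0    0      0 ]
Nonzero rows / pivot columns: 2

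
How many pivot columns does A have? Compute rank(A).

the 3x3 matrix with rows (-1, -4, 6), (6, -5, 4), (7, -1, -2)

Row reduction:
R2 <- R2 - (-6)*R1:  [   0  -29   40 ]
R3 <- R3 - (-7)*R1:  [   0  -29   40 ]
R3 <- R3 - (1)*R2:  [ 0  0  0 ]
Row echelon form:
[ -1   -4   6 ]
[  0  -29  40 ]
[  0    0   0 ]
Nonzero rows / pivot columns: 2

rank(A) = 2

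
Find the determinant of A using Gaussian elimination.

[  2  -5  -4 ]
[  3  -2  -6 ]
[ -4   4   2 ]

Forward elimination:
R2 <- R2 - (3/2)*R1:  [    0  11/2     0 ]
R3 <- R3 - (-2)*R1:  [  0  -6  -6 ]
R3 <- R3 - (-12/11)*R2:  [  0   0  -6 ]
Upper-triangular form:
[ 2    -5  -4 ]
[ 0  11/2   0 ]
[ 0     0  -6 ]
det(A) = (-1)^0 * (2) * (11/2) * (-6) = -66  (0 row swaps -> sign +1)

det(A) = -66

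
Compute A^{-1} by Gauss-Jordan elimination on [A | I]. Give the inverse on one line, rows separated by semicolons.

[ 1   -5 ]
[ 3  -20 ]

Gauss-Jordan on [A | I]:
R2 <- R2 - (3)*R1:  [  0  -5  |  -3   1 ]
R2 <- (1/-5)*R2:  [    0     1  |   3/5  -1/5 ]
R1 <- R1 - (-5)*R2:  [  1   0  |   4  -1 ]
Right block of [I | A^{-1}] is the inverse:
[   4    -1 ]
[ 3/5  -1/5 ]

inverse = [4 -1; 3/5 -1/5]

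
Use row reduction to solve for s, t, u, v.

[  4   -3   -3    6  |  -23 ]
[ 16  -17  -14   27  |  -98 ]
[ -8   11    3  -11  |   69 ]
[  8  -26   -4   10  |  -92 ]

Forward elimination on [A|b]:
R2 <- R2 - (4)*R1:  [  0  -5  -2   3  -6 ]
R3 <- R3 - (-2)*R1:  [  0   5  -3   1  23 ]
R4 <- R4 - (2)*R1:  [   0  -20    2   -2  -46 ]
R3 <- R3 - (-1)*R2:  [  0   0  -5   4  17 ]
R4 <- R4 - (4)*R2:  [   0    0   10  -14  -22 ]
R4 <- R4 - (-2)*R3:  [  0   0   0  -6  12 ]
Row echelon form:
[ 4  -3  -3   6  |  -23 ]
[ 0  -5  -2   3  |   -6 ]
[ 0   0  -5   4  |   17 ]
[ 0   0   0  -6  |   12 ]
Back-substitution:
v = (12) / -6 = -2
u = (17 - (4)*(-2)) / -5 = -5
t = (-6 - (-2)*(-5) - (3)*(-2)) / -5 = 2
s = (-23 - (-3)*(2) - (-3)*(-5) - (6)*(-2)) / 4 = -5

(-5, 2, -5, -2)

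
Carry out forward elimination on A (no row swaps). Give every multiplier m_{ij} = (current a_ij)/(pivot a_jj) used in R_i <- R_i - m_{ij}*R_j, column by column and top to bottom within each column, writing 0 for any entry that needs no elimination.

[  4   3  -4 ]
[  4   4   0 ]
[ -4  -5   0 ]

Forward elimination:
R2 <- R2 - (1)*R1:  [ 0  1  4 ]
R3 <- R3 - (-1)*R1:  [  0  -2  -4 ]
R3 <- R3 - (-2)*R2:  [ 0  0  4 ]
Multipliers (in order of application): m_{21} = 1, m_{31} = -1, m_{32} = -2

multipliers: 1, -1, -2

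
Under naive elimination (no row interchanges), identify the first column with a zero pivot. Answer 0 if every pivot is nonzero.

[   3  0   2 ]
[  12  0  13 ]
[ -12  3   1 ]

Naive forward elimination:
R2 <- R2 - (4)*R1:  [ 0  0  5 ]
R3 <- R3 - (-4)*R1:  [ 0  3  9 ]
Matrix at this point:
[ 3  0  2 ]
[ 0  0  5 ]
[ 0  3  9 ]
Pivot entry (2,2) is zero but row 3 has 3 in column 2 -> naive elimination stops; a row interchange (e.g. R2 <-> R3) would be required here.

first zero-pivot column = 2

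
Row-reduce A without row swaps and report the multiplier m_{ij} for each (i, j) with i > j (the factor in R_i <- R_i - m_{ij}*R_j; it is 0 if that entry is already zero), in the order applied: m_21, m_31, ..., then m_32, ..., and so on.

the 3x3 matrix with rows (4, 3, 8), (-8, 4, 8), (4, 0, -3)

multipliers: -2, 1, -3/10

Forward elimination:
R2 <- R2 - (-2)*R1:  [  0  10  24 ]
R3 <- R3 - (1)*R1:  [   0   -3  -11 ]
R3 <- R3 - (-3/10)*R2:  [     0      0  -19/5 ]
Multipliers (in order of application): m_{21} = -2, m_{31} = 1, m_{32} = -3/10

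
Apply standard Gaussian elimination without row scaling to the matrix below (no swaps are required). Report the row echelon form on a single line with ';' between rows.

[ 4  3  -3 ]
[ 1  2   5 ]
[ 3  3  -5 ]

REF = [4 3 -3; 0 5/4 23/4; 0 0 -31/5]

Forward elimination:
R2 <- R2 - (1/4)*R1:  [    0   5/4  23/4 ]
R3 <- R3 - (3/4)*R1:  [     0    3/4  -11/4 ]
R3 <- R3 - (3/5)*R2:  [     0      0  -31/5 ]
Row echelon form:
[ 4    3     -3 ]
[ 0  5/4   23/4 ]
[ 0    0  -31/5 ]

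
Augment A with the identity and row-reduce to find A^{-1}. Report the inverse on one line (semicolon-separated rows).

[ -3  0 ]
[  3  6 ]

Gauss-Jordan on [A | I]:
R1 <- (1/-3)*R1:  [    1     0  |  -1/3     0 ]
R2 <- R2 - (3)*R1:  [ 0  6  |  1  1 ]
R2 <- (1/6)*R2:  [   0    1  |  1/6  1/6 ]
Right block of [I | A^{-1}] is the inverse:
[ -1/3    0 ]
[  1/6  1/6 ]

inverse = [-1/3 0; 1/6 1/6]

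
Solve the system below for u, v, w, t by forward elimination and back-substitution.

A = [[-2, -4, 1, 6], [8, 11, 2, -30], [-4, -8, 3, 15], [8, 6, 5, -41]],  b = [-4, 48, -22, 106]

Forward elimination on [A|b]:
R2 <- R2 - (-4)*R1:  [  0  -5   6  -6  32 ]
R3 <- R3 - (2)*R1:  [   0    0    1    3  -14 ]
R4 <- R4 - (-4)*R1:  [   0  -10    9  -17   90 ]
R4 <- R4 - (2)*R2:  [  0   0  -3  -5  26 ]
R4 <- R4 - (-3)*R3:  [   0    0    0    4  -16 ]
Row echelon form:
[ -2  -4  1   6  |   -4 ]
[  0  -5  6  -6  |   32 ]
[  0   0  1   3  |  -14 ]
[  0   0  0   4  |  -16 ]
Back-substitution:
t = (-16) / 4 = -4
w = (-14 - (3)*(-4)) / 1 = -2
v = (32 - (6)*(-2) - (-6)*(-4)) / -5 = -4
u = (-4 - (-4)*(-4) - (1)*(-2) - (6)*(-4)) / -2 = -3

(-3, -4, -2, -4)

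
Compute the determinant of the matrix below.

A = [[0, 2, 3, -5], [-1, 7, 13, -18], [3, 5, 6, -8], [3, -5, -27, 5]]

Forward elimination:
R1 <-> R2   (pivot in column 1 was zero)
[ -1   7   13  -18 ]
[  0   2    3   -5 ]
[  3   5    6   -8 ]
[  3  -5  -27    5 ]
R3 <- R3 - (-3)*R1:  [   0   26   45  -62 ]
R4 <- R4 - (-3)*R1:  [   0   16   12  -49 ]
R3 <- R3 - (13)*R2:  [ 0  0  6  3 ]
R4 <- R4 - (8)*R2:  [   0    0  -12   -9 ]
R4 <- R4 - (-2)*R3:  [  0   0   0  -3 ]
Upper-triangular form:
[ -1  7  13  -18 ]
[  0  2   3   -5 ]
[  0  0   6    3 ]
[  0  0   0   -3 ]
det(A) = (-1)^1 * (-1) * (2) * (6) * (-3) = -36  (1 row swap -> sign -1)

det(A) = -36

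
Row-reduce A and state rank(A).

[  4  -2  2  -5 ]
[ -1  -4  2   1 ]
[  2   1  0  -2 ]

Row reduction:
R2 <- R2 - (-1/4)*R1:  [    0  -9/2   5/2  -1/4 ]
R3 <- R3 - (1/2)*R1:  [   0    2   -1  1/2 ]
R3 <- R3 - (-4/9)*R2:  [    0     0   1/9  7/18 ]
Row echelon form:
[ 4    -2    2    -5 ]
[ 0  -9/2  5/2  -1/4 ]
[ 0     0  1/9  7/18 ]
Nonzero rows / pivot columns: 3

rank(A) = 3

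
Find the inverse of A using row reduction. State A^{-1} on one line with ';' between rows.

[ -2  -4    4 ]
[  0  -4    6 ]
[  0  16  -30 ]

inverse = [-1/2 7/6 1/6; 0 -5/4 -1/4; 0 -2/3 -1/6]

Gauss-Jordan on [A | I]:
R1 <- (1/-2)*R1:  [    1     2    -2  |  -1/2     0     0 ]
R2 <- (1/-4)*R2:  [    0     1  -3/2  |     0  -1/4     0 ]
R1 <- R1 - (2)*R2:  [    1     0     1  |  -1/2   1/2     0 ]
R3 <- R3 - (16)*R2:  [  0   0  -6  |   0   4   1 ]
R3 <- (1/-6)*R3:  [    0     0     1  |     0  -2/3  -1/6 ]
R1 <- R1 - (1)*R3:  [    1     0     0  |  -1/2   7/6   1/6 ]
R2 <- R2 - (-3/2)*R3:  [    0     1     0  |     0  -5/4  -1/4 ]
Right block of [I | A^{-1}] is the inverse:
[ -1/2   7/6   1/6 ]
[    0  -5/4  -1/4 ]
[    0  -2/3  -1/6 ]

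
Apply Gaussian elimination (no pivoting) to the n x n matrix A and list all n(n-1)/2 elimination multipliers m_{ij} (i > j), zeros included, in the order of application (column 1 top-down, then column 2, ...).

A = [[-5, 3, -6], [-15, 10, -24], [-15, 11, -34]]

Forward elimination:
R2 <- R2 - (3)*R1:  [  0   1  -6 ]
R3 <- R3 - (3)*R1:  [   0    2  -16 ]
R3 <- R3 - (2)*R2:  [  0   0  -4 ]
Multipliers (in order of application): m_{21} = 3, m_{31} = 3, m_{32} = 2

multipliers: 3, 3, 2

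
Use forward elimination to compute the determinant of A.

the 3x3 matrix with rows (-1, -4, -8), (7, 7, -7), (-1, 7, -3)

det(A) = -588

Forward elimination:
R2 <- R2 - (-7)*R1:  [   0  -21  -63 ]
R3 <- R3 - (1)*R1:  [  0  11   5 ]
R3 <- R3 - (-11/21)*R2:  [   0    0  -28 ]
Upper-triangular form:
[ -1   -4   -8 ]
[  0  -21  -63 ]
[  0    0  -28 ]
det(A) = (-1)^0 * (-1) * (-21) * (-28) = -588  (0 row swaps -> sign +1)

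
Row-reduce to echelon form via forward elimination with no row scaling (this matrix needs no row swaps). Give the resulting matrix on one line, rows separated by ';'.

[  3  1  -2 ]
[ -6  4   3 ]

Forward elimination:
R2 <- R2 - (-2)*R1:  [  0   6  -1 ]
Row echelon form:
[ 3  1  -2 ]
[ 0  6  -1 ]

REF = [3 1 -2; 0 6 -1]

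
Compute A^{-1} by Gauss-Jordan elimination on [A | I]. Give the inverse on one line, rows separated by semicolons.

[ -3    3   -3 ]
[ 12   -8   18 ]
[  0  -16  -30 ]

inverse = [22/3 23/12 5/12; 5 5/4 1/4; -8/3 -2/3 -1/6]

Gauss-Jordan on [A | I]:
R1 <- (1/-3)*R1:  [    1    -1     1  |  -1/3     0     0 ]
R2 <- R2 - (12)*R1:  [ 0  4  6  |  4  1  0 ]
R2 <- (1/4)*R2:  [   0    1  3/2  |    1  1/4    0 ]
R1 <- R1 - (-1)*R2:  [   1    0  5/2  |  2/3  1/4    0 ]
R3 <- R3 - (-16)*R2:  [  0   0  -6  |  16   4   1 ]
R3 <- (1/-6)*R3:  [    0     0     1  |  -8/3  -2/3  -1/6 ]
R1 <- R1 - (5/2)*R3:  [     1      0      0  |   22/3  23/12   5/12 ]
R2 <- R2 - (3/2)*R3:  [   0    1    0  |    5  5/4  1/4 ]
Right block of [I | A^{-1}] is the inverse:
[ 22/3  23/12  5/12 ]
[    5    5/4   1/4 ]
[ -8/3   -2/3  -1/6 ]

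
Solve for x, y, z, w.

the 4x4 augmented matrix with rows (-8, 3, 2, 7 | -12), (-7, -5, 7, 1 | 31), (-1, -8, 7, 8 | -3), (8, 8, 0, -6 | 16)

(-1, 0, 4, -4)

Forward elimination on [A|b]:
R2 <- R2 - (7/8)*R1:  [     0  -61/8   21/4  -41/8   83/2 ]
R3 <- R3 - (1/8)*R1:  [     0  -67/8   27/4   57/8   -3/2 ]
R4 <- R4 - (-1)*R1:  [  0  11   2   1   4 ]
R3 <- R3 - (67/61)*R2:  [        0         0     60/61    778/61  -2872/61 ]
R4 <- R4 - (-88/61)*R2:  [       0        0   584/61  -390/61  3896/61 ]
R4 <- R4 - (146/15)*R3:  [        0         0         0  -1958/15   7832/15 ]
Row echelon form:
[ -8      3      2         7  |       -12 ]
[  0  -61/8   21/4     -41/8  |      83/2 ]
[  0      0  60/61    778/61  |  -2872/61 ]
[  0      0      0  -1958/15  |   7832/15 ]
Back-substitution:
w = (7832/15) / (-1958/15) = -4
z = (-2872/61 - (778/61)*(-4)) / (60/61) = 4
y = (83/2 - (21/4)*(4) - (-41/8)*(-4)) / (-61/8) = 0
x = (-12 - (3)*(0) - (2)*(4) - (7)*(-4)) / -8 = -1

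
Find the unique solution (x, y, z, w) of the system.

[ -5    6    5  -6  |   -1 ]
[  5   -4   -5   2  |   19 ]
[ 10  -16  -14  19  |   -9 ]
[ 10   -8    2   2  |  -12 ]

(0, -1, -5, -5)

Forward elimination on [A|b]:
R2 <- R2 - (-1)*R1:  [  0   2   0  -4  18 ]
R3 <- R3 - (-2)*R1:  [   0   -4   -4    7  -11 ]
R4 <- R4 - (-2)*R1:  [   0    4   12  -10  -14 ]
R3 <- R3 - (-2)*R2:  [  0   0  -4  -1  25 ]
R4 <- R4 - (2)*R2:  [   0    0   12   -2  -50 ]
R4 <- R4 - (-3)*R3:  [  0   0   0  -5  25 ]
Row echelon form:
[ -5  6   5  -6  |  -1 ]
[  0  2   0  -4  |  18 ]
[  0  0  -4  -1  |  25 ]
[  0  0   0  -5  |  25 ]
Back-substitution:
w = (25) / -5 = -5
z = (25 - (-1)*(-5)) / -4 = -5
y = (18 - (-4)*(-5)) / 2 = -1
x = (-1 - (6)*(-1) - (5)*(-5) - (-6)*(-5)) / -5 = 0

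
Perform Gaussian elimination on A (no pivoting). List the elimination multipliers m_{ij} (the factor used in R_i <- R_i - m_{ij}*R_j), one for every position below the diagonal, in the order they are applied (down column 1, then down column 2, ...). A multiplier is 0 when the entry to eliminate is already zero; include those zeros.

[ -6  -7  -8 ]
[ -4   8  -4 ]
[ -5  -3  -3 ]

Forward elimination:
R2 <- R2 - (2/3)*R1:  [    0  38/3   4/3 ]
R3 <- R3 - (5/6)*R1:  [    0  17/6  11/3 ]
R3 <- R3 - (17/76)*R2:  [     0      0  64/19 ]
Multipliers (in order of application): m_{21} = 2/3, m_{31} = 5/6, m_{32} = 17/76

multipliers: 2/3, 5/6, 17/76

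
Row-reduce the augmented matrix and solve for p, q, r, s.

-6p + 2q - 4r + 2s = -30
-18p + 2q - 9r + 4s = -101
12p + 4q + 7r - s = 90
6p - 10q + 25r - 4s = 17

(5, 5, 1, -3)

Forward elimination on [A|b]:
R2 <- R2 - (3)*R1:  [   0   -4    3   -2  -11 ]
R3 <- R3 - (-2)*R1:  [  0   8  -1   3  30 ]
R4 <- R4 - (-1)*R1:  [   0   -8   21   -2  -13 ]
R3 <- R3 - (-2)*R2:  [  0   0   5  -1   8 ]
R4 <- R4 - (2)*R2:  [  0   0  15   2   9 ]
R4 <- R4 - (3)*R3:  [   0    0    0    5  -15 ]
Row echelon form:
[ -6   2  -4   2  |  -30 ]
[  0  -4   3  -2  |  -11 ]
[  0   0   5  -1  |    8 ]
[  0   0   0   5  |  -15 ]
Back-substitution:
s = (-15) / 5 = -3
r = (8 - (-1)*(-3)) / 5 = 1
q = (-11 - (3)*(1) - (-2)*(-3)) / -4 = 5
p = (-30 - (2)*(5) - (-4)*(1) - (2)*(-3)) / -6 = 5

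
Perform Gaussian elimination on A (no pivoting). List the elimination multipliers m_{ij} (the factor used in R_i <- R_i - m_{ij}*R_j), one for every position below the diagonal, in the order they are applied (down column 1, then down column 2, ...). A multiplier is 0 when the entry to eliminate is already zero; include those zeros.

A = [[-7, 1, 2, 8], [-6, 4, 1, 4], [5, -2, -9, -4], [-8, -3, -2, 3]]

Forward elimination:
R2 <- R2 - (6/7)*R1:  [     0   22/7   -5/7  -20/7 ]
R3 <- R3 - (-5/7)*R1:  [     0   -9/7  -53/7   12/7 ]
R4 <- R4 - (8/7)*R1:  [     0  -29/7  -30/7  -43/7 ]
R3 <- R3 - (-9/22)*R2:  [       0        0  -173/22     6/11 ]
R4 <- R4 - (-29/22)*R2:  [       0        0  -115/22  -109/11 ]
R4 <- R4 - (115/173)*R3:  [         0          0          0  -1777/173 ]
Multipliers (in order of application): m_{21} = 6/7, m_{31} = -5/7, m_{41} = 8/7, m_{32} = -9/22, m_{42} = -29/22, m_{43} = 115/173

multipliers: 6/7, -5/7, 8/7, -9/22, -29/22, 115/173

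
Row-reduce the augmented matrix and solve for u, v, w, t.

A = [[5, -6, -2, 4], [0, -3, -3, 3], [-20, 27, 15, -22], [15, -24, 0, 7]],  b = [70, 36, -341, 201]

(4, -5, -4, 3)

Forward elimination on [A|b]:
R3 <- R3 - (-4)*R1:  [   0    3    7   -6  -61 ]
R4 <- R4 - (3)*R1:  [  0  -6   6  -5  -9 ]
R3 <- R3 - (-1)*R2:  [   0    0    4   -3  -25 ]
R4 <- R4 - (2)*R2:  [   0    0   12  -11  -81 ]
R4 <- R4 - (3)*R3:  [  0   0   0  -2  -6 ]
Row echelon form:
[ 5  -6  -2   4  |   70 ]
[ 0  -3  -3   3  |   36 ]
[ 0   0   4  -3  |  -25 ]
[ 0   0   0  -2  |   -6 ]
Back-substitution:
t = (-6) / -2 = 3
w = (-25 - (-3)*(3)) / 4 = -4
v = (36 - (-3)*(-4) - (3)*(3)) / -3 = -5
u = (70 - (-6)*(-5) - (-2)*(-4) - (4)*(3)) / 5 = 4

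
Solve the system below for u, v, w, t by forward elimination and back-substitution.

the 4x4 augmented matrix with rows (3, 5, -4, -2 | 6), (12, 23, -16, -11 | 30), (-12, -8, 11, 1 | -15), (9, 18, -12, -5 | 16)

(2, 0, 1, -2)

Forward elimination on [A|b]:
R2 <- R2 - (4)*R1:  [  0   3   0  -3   6 ]
R3 <- R3 - (-4)*R1:  [  0  12  -5  -7   9 ]
R4 <- R4 - (3)*R1:  [  0   3   0   1  -2 ]
R3 <- R3 - (4)*R2:  [   0    0   -5    5  -15 ]
R4 <- R4 - (1)*R2:  [  0   0   0   4  -8 ]
Row echelon form:
[ 3  5  -4  -2  |    6 ]
[ 0  3   0  -3  |    6 ]
[ 0  0  -5   5  |  -15 ]
[ 0  0   0   4  |   -8 ]
Back-substitution:
t = (-8) / 4 = -2
w = (-15 - (5)*(-2)) / -5 = 1
v = (6 - (-3)*(-2)) / 3 = 0
u = (6 - (5)*(0) - (-4)*(1) - (-2)*(-2)) / 3 = 2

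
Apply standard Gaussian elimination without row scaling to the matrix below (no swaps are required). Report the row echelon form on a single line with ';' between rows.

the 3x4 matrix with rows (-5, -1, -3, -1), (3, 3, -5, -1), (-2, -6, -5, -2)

Forward elimination:
R2 <- R2 - (-3/5)*R1:  [     0   12/5  -34/5   -8/5 ]
R3 <- R3 - (2/5)*R1:  [     0  -28/5  -19/5   -8/5 ]
R3 <- R3 - (-7/3)*R2:  [     0      0  -59/3  -16/3 ]
Row echelon form:
[ -5    -1     -3     -1 ]
[  0  12/5  -34/5   -8/5 ]
[  0     0  -59/3  -16/3 ]

REF = [-5 -1 -3 -1; 0 12/5 -34/5 -8/5; 0 0 -59/3 -16/3]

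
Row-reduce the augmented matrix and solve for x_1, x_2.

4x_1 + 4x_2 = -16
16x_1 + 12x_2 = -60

(-3, -1)

Forward elimination on [A|b]:
R2 <- R2 - (4)*R1:  [  0  -4   4 ]
Row echelon form:
[ 4   4  |  -16 ]
[ 0  -4  |    4 ]
Back-substitution:
x_2 = (4) / -4 = -1
x_1 = (-16 - (4)*(-1)) / 4 = -3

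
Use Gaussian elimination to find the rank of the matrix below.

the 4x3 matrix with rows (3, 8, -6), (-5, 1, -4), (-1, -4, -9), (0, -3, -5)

rank(A) = 3

Row reduction:
R2 <- R2 - (-5/3)*R1:  [    0  43/3   -14 ]
R3 <- R3 - (-1/3)*R1:  [    0  -4/3   -11 ]
R3 <- R3 - (-4/43)*R2:  [       0        0  -529/43 ]
R4 <- R4 - (-9/43)*R2:  [       0        0  -341/43 ]
R4 <- R4 - (341/529)*R3:  [ 0  0  0 ]
Row echelon form:
[ 3     8       -6 ]
[ 0  43/3      -14 ]
[ 0     0  -529/43 ]
[ 0     0        0 ]
Nonzero rows / pivot columns: 3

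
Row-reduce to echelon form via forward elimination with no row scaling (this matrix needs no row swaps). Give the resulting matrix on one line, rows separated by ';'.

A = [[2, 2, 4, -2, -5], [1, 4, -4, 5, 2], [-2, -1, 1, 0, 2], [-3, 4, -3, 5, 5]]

Forward elimination:
R2 <- R2 - (1/2)*R1:  [   0    3   -6    6  9/2 ]
R3 <- R3 - (-1)*R1:  [  0   1   5  -2  -3 ]
R4 <- R4 - (-3/2)*R1:  [    0     7     3     2  -5/2 ]
R3 <- R3 - (1/3)*R2:  [    0     0     7    -4  -9/2 ]
R4 <- R4 - (7/3)*R2:  [   0    0   17  -12  -13 ]
R4 <- R4 - (17/7)*R3:  [      0       0       0   -16/7  -29/14 ]
Row echelon form:
[ 2  2   4     -2      -5 ]
[ 0  3  -6      6     9/2 ]
[ 0  0   7     -4    -9/2 ]
[ 0  0   0  -16/7  -29/14 ]

REF = [2 2 4 -2 -5; 0 3 -6 6 9/2; 0 0 7 -4 -9/2; 0 0 0 -16/7 -29/14]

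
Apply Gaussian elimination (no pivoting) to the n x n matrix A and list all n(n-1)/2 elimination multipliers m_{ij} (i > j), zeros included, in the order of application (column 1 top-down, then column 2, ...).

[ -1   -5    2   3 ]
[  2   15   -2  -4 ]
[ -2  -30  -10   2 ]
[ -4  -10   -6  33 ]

multipliers: -2, 2, 4, -4, 2, 3

Forward elimination:
R2 <- R2 - (-2)*R1:  [ 0  5  2  2 ]
R3 <- R3 - (2)*R1:  [   0  -20  -14   -4 ]
R4 <- R4 - (4)*R1:  [   0   10  -14   21 ]
R3 <- R3 - (-4)*R2:  [  0   0  -6   4 ]
R4 <- R4 - (2)*R2:  [   0    0  -18   17 ]
R4 <- R4 - (3)*R3:  [ 0  0  0  5 ]
Multipliers (in order of application): m_{21} = -2, m_{31} = 2, m_{41} = 4, m_{32} = -4, m_{42} = 2, m_{43} = 3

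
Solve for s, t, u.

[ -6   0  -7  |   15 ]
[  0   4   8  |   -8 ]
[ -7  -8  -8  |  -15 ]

Forward elimination on [A|b]:
R3 <- R3 - (7/6)*R1:  [     0     -8    1/6  -65/2 ]
R3 <- R3 - (-2)*R2:  [     0      0   97/6  -97/2 ]
Row echelon form:
[ -6  0    -7  |     15 ]
[  0  4     8  |     -8 ]
[  0  0  97/6  |  -97/2 ]
Back-substitution:
u = (-97/2) / (97/6) = -3
t = (-8 - (8)*(-3)) / 4 = 4
s = (15 - (-7)*(-3)) / -6 = 1

(1, 4, -3)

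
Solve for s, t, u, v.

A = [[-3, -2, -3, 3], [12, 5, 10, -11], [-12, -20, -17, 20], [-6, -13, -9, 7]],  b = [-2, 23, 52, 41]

Forward elimination on [A|b]:
R2 <- R2 - (-4)*R1:  [  0  -3  -2   1  15 ]
R3 <- R3 - (4)*R1:  [   0  -12   -5    8   60 ]
R4 <- R4 - (2)*R1:  [  0  -9  -3   1  45 ]
R3 <- R3 - (4)*R2:  [ 0  0  3  4  0 ]
R4 <- R4 - (3)*R2:  [  0   0   3  -2   0 ]
R4 <- R4 - (1)*R3:  [  0   0   0  -6   0 ]
Row echelon form:
[ -3  -2  -3   3  |  -2 ]
[  0  -3  -2   1  |  15 ]
[  0   0   3   4  |   0 ]
[  0   0   0  -6  |   0 ]
Back-substitution:
v = (0) / -6 = 0
u = (0 - (4)*(0)) / 3 = 0
t = (15 - (-2)*(0) - (1)*(0)) / -3 = -5
s = (-2 - (-2)*(-5) - (-3)*(0) - (3)*(0)) / -3 = 4

(4, -5, 0, 0)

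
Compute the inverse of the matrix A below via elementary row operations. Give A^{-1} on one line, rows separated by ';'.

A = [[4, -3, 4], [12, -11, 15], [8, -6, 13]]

inverse = [53/40 -3/8 1/40; 9/10 -1/2 3/10; -2/5 0 1/5]

Gauss-Jordan on [A | I]:
R1 <- (1/4)*R1:  [    1  -3/4     1  |   1/4     0     0 ]
R2 <- R2 - (12)*R1:  [  0  -2   3  |  -3   1   0 ]
R3 <- R3 - (8)*R1:  [  0   0   5  |  -2   0   1 ]
R2 <- (1/-2)*R2:  [    0     1  -3/2  |   3/2  -1/2     0 ]
R1 <- R1 - (-3/4)*R2:  [    1     0  -1/8  |  11/8  -3/8     0 ]
R3 <- (1/5)*R3:  [    0     0     1  |  -2/5     0   1/5 ]
R1 <- R1 - (-1/8)*R3:  [     1      0      0  |  53/40   -3/8   1/40 ]
R2 <- R2 - (-3/2)*R3:  [    0     1     0  |  9/10  -1/2  3/10 ]
Right block of [I | A^{-1}] is the inverse:
[ 53/40  -3/8  1/40 ]
[  9/10  -1/2  3/10 ]
[  -2/5     0   1/5 ]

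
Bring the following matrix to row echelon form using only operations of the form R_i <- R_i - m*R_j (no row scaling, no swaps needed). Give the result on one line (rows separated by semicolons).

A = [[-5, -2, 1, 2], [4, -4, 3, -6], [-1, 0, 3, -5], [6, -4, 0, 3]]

REF = [-5 -2 1 2; 0 -28/5 19/5 -22/5; 0 0 43/14 -40/7; 0 0 0 197/43]

Forward elimination:
R2 <- R2 - (-4/5)*R1:  [     0  -28/5   19/5  -22/5 ]
R3 <- R3 - (1/5)*R1:  [     0    2/5   14/5  -27/5 ]
R4 <- R4 - (-6/5)*R1:  [     0  -32/5    6/5   27/5 ]
R3 <- R3 - (-1/14)*R2:  [     0      0  43/14  -40/7 ]
R4 <- R4 - (8/7)*R2:  [     0      0  -22/7   73/7 ]
R4 <- R4 - (-44/43)*R3:  [      0       0       0  197/43 ]
Row echelon form:
[ -5     -2      1       2 ]
[  0  -28/5   19/5   -22/5 ]
[  0      0  43/14   -40/7 ]
[  0      0      0  197/43 ]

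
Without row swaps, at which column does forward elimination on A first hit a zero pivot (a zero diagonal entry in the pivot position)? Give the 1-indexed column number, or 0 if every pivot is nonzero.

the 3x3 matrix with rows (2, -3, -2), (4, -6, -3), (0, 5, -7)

Naive forward elimination:
R2 <- R2 - (2)*R1:  [ 0  0  1 ]
Matrix at this point:
[ 2  -3  -2 ]
[ 0   0   1 ]
[ 0   5  -7 ]
Pivot entry (2,2) is zero but row 3 has 5 in column 2 -> naive elimination stops; a row interchange (e.g. R2 <-> R3) would be required here.

first zero-pivot column = 2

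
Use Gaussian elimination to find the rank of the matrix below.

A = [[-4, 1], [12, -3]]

rank(A) = 1

Row reduction:
R2 <- R2 - (-3)*R1:  [ 0  0 ]
Row echelon form:
[ -4  1 ]
[  0  0 ]
Nonzero rows / pivot columns: 1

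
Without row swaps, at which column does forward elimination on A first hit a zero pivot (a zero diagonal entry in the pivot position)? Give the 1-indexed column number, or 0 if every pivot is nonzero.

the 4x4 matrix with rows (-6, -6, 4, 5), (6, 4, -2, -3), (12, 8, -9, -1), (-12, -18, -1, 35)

first zero-pivot column = 0

Naive forward elimination:
R2 <- R2 - (-1)*R1:  [  0  -2   2   2 ]
R3 <- R3 - (-2)*R1:  [  0  -4  -1   9 ]
R4 <- R4 - (2)*R1:  [  0  -6  -9  25 ]
R3 <- R3 - (2)*R2:  [  0   0  -5   5 ]
R4 <- R4 - (3)*R2:  [   0    0  -15   19 ]
R4 <- R4 - (3)*R3:  [ 0  0  0  4 ]
All pivots nonzero; naive elimination completes without hitting a zero pivot.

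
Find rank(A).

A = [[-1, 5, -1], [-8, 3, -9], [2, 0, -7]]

Row reduction:
R2 <- R2 - (8)*R1:  [   0  -37   -1 ]
R3 <- R3 - (-2)*R1:  [  0  10  -9 ]
R3 <- R3 - (-10/37)*R2:  [       0        0  -343/37 ]
Row echelon form:
[ -1    5       -1 ]
[  0  -37       -1 ]
[  0    0  -343/37 ]
Nonzero rows / pivot columns: 3

rank(A) = 3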